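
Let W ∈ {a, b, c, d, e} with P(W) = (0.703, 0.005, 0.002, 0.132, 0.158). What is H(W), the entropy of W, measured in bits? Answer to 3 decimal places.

H(W) = −Σ p·log₂ p.
  −(0.703)·log₂(0.703) = 0.3574
  −(0.005)·log₂(0.005) = 0.0382
  −(0.002)·log₂(0.002) = 0.0179
  −(0.132)·log₂(0.132) = 0.3856
  −(0.158)·log₂(0.158) = 0.4206
Sum: 0.3574 + 0.0382 + 0.0179 + 0.3856 + 0.4206 = 1.220 bits.

1.220 bits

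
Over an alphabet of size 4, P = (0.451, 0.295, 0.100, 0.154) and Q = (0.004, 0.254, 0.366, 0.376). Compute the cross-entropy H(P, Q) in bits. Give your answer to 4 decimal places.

4.5381 bits

H(P,Q) = −Σ p·log₂ q.
  −0.451·log₂(0.004) = 3.59257
  −0.295·log₂(0.254) = 0.58324
  −0.100·log₂(0.366) = 0.14501
  −0.154·log₂(0.376) = 0.21732
H(P,Q) = 4.5381 bits.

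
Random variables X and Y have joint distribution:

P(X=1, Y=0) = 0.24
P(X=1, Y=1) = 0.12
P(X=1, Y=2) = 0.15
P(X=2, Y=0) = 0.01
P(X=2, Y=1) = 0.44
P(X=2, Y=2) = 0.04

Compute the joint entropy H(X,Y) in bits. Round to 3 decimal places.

H(X,Y) = −Σ p(x,y)·log₂ p(x,y) over all 6 cells.
  cell (1,0): −0.24·log₂0.24 = 0.4941
  cell (1,1): −0.12·log₂0.12 = 0.3671
  cell (1,2): −0.15·log₂0.15 = 0.4105
  cell (2,0): −0.01·log₂0.01 = 0.0664
  cell (2,1): −0.44·log₂0.44 = 0.5211
  cell (2,2): −0.04·log₂0.04 = 0.1858
Sum = 2.045 bits.

2.045 bits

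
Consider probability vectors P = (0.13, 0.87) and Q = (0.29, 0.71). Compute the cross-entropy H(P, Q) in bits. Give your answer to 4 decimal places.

0.6620 bits

H(P,Q) = −Σ p·log₂ q.
  −0.13·log₂(0.29) = 0.23216
  −0.87·log₂(0.71) = 0.42987
H(P,Q) = 0.6620 bits.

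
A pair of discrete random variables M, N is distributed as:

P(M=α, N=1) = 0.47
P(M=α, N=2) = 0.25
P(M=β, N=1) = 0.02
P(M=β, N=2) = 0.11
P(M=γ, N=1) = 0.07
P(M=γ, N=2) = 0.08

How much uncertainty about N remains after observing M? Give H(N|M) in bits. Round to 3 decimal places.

Chain rule: H(N|M) = H(M,N) − H(M).
Marginals: p(M) = (0.7200, 0.1300, 0.1500), p(N) = (0.5600, 0.4400).
H(M,N) = 2.0352 bits; H(M) = 1.1344 bits.
H(N|M) = 2.0352 − 1.1344 = 0.901 bits.

0.901 bits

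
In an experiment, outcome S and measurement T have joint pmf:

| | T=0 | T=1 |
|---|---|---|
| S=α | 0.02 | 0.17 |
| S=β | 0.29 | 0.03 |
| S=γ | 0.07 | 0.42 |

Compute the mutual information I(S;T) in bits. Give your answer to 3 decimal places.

Marginals: p(S) = (0.1900, 0.3200, 0.4900), p(T) = (0.3800, 0.6200).
I(S;T) = H(S) + H(T) − H(S,T).
H(S) = 1.4855, H(T) = 0.9580, H(S,T) = 2.0113.
I(S;T) = 1.4855 + 0.9580 − 2.0113 = 0.432 bits.

0.432 bits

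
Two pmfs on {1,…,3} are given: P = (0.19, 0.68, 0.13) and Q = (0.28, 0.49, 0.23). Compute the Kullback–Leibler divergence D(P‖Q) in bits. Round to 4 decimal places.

D(P‖Q) = Σ p·log₂(p/q).
  0.19·log₂(0.19/0.28) = -0.10629
  0.68·log₂(0.68/0.49) = 0.32147
  0.13·log₂(0.13/0.23) = -0.10701
D(P‖Q) = 0.1082 bits.

0.1082 bits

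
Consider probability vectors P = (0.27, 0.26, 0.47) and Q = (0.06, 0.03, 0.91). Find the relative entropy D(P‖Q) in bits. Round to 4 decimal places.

0.9479 bits

D(P‖Q) = Σ p·log₂(p/q).
  0.27·log₂(0.27/0.06) = 0.58588
  0.26·log₂(0.26/0.03) = 0.81002
  0.47·log₂(0.47/0.91) = -0.44801
D(P‖Q) = 0.9479 bits.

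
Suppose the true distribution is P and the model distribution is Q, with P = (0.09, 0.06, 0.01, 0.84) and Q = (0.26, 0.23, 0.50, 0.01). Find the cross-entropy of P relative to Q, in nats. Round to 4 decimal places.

H(P,Q) = −Σ p·ln q.
  −0.09·ln(0.26) = 0.12124
  −0.06·ln(0.23) = 0.08818
  −0.01·ln(0.50) = 0.00693
  −0.84·ln(0.01) = 3.86834
H(P,Q) = 4.0847 nats.

4.0847 nats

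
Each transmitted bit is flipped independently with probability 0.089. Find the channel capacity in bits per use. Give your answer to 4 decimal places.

Binary symmetric channel: C = 1 − h₂(ε) where h₂ is the binary entropy function.
h₂(0.089) = −0.089·log₂0.089 − 0.911·log₂0.911 = 0.4331.
C = 1 − 0.4331 = 0.5669 bits per channel use.

0.5669 bits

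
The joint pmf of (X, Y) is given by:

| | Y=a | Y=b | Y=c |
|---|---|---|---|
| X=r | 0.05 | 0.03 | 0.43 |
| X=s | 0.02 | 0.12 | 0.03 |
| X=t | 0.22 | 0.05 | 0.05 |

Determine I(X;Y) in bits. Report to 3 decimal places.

Marginals: p(X) = (0.5100, 0.1700, 0.3200), p(Y) = (0.2900, 0.2000, 0.5100).
I(X;Y) = Σ p(x,y)·log₂[p(x,y)/(p(x)p(y))].
  (r,a): 0.05·log₂(0.3381) = -0.0782
  (r,b): 0.03·log₂(0.2941) = -0.0530
  (r,c): 0.43·log₂(1.6532) = 0.3119
  (s,a): 0.02·log₂(0.4057) = -0.0260
  (s,b): 0.12·log₂(3.5294) = 0.2183
  (s,c): 0.03·log₂(0.3460) = -0.0459
  (t,a): 0.22·log₂(2.3707) = 0.2740
  (t,b): 0.05·log₂(0.7812) = -0.0178
  (t,c): 0.05·log₂(0.3064) = -0.0853
Sum = 0.498 bits.

0.498 bits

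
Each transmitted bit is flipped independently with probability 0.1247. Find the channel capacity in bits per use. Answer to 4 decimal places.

0.4573 bits

Binary symmetric channel: C = 1 − h₂(ε) where h₂ is the binary entropy function.
h₂(0.1247) = −0.1247·log₂0.1247 − 0.8753·log₂0.8753 = 0.5427.
C = 1 − 0.5427 = 0.4573 bits per channel use.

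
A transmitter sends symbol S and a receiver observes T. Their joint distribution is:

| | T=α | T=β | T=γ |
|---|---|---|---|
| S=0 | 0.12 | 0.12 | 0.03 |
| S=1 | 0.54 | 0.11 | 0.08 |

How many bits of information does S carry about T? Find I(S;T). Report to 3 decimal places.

Marginals: p(S) = (0.2700, 0.7300), p(T) = (0.6600, 0.2300, 0.1100).
I(S;T) = H(S) + H(T) − H(S,T).
H(S) = 0.8415, H(T) = 1.2336, H(S,T) = 2.0077.
I(S;T) = 0.8415 + 1.2336 − 2.0077 = 0.067 bits.

0.067 bits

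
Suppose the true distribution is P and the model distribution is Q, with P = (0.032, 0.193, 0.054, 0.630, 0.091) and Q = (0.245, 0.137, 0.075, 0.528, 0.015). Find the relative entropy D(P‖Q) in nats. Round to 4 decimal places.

0.2586 nats

D(P‖Q) = Σ p·ln(p/q).
  0.032·ln(0.032/0.245) = -0.06514
  0.193·ln(0.193/0.137) = 0.06614
  0.054·ln(0.054/0.075) = -0.01774
  0.630·ln(0.630/0.528) = 0.11127
  0.091·ln(0.091/0.015) = 0.16406
D(P‖Q) = 0.2586 nats.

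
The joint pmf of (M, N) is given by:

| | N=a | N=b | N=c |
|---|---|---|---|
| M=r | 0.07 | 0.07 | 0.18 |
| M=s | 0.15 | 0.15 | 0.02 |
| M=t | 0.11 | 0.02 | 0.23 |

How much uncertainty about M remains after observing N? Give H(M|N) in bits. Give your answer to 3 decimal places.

1.322 bits

Chain rule: H(M|N) = H(M,N) − H(N).
Marginals: p(M) = (0.3200, 0.3200, 0.3600), p(N) = (0.3300, 0.2400, 0.4300).
H(M,N) = 2.8672 bits; H(N) = 1.5455 bits.
H(M|N) = 2.8672 − 1.5455 = 1.322 bits.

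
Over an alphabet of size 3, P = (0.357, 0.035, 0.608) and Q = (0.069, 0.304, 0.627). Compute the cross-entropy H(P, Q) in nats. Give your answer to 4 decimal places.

1.2800 nats

H(P,Q) = −Σ p·ln q.
  −0.357·ln(0.069) = 0.95449
  −0.035·ln(0.304) = 0.04168
  −0.608·ln(0.627) = 0.28382
H(P,Q) = 1.2800 nats.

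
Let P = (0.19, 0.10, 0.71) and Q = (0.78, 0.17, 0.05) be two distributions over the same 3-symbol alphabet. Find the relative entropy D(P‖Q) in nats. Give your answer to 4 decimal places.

D(P‖Q) = Σ p·ln(p/q).
  0.19·ln(0.19/0.78) = -0.26833
  0.10·ln(0.10/0.17) = -0.05306
  0.71·ln(0.71/0.05) = 1.88380
D(P‖Q) = 1.5624 nats.

1.5624 nats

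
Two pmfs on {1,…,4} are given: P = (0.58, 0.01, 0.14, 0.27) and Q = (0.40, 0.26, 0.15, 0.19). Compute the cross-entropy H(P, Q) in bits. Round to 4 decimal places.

1.8162 bits

H(P,Q) = −Σ p·log₂ q.
  −0.58·log₂(0.40) = 0.76672
  −0.01·log₂(0.26) = 0.01943
  −0.14·log₂(0.15) = 0.38318
  −0.27·log₂(0.19) = 0.64690
H(P,Q) = 1.8162 bits.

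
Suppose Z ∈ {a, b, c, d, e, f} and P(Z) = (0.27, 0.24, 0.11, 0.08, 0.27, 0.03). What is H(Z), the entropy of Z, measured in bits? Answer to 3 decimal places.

2.308 bits

H(Z) = −Σ p·log₂ p.
  −(0.27)·log₂(0.27) = 0.5100
  −(0.24)·log₂(0.24) = 0.4941
  −(0.11)·log₂(0.11) = 0.3503
  −(0.08)·log₂(0.08) = 0.2915
  −(0.27)·log₂(0.27) = 0.5100
  −(0.03)·log₂(0.03) = 0.1518
Sum: 0.5100 + 0.4941 + 0.3503 + 0.2915 + 0.5100 + 0.1518 = 2.308 bits.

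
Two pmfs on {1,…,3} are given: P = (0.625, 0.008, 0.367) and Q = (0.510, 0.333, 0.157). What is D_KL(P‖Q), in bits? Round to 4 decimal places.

D(P‖Q) = Σ p·log₂(p/q).
  0.625·log₂(0.625/0.510) = 0.18335
  0.008·log₂(0.008/0.333) = -0.04304
  0.367·log₂(0.367/0.157) = 0.44958
D(P‖Q) = 0.5899 bits.

0.5899 bits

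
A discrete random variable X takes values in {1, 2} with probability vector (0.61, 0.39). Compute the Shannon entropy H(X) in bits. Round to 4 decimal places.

H(X) = −Σ p·log₂ p.
  −(0.61)·log₂(0.61) = 0.43500
  −(0.39)·log₂(0.39) = 0.52980
Sum: 0.43500 + 0.52980 = 0.9648 bits.

0.9648 bits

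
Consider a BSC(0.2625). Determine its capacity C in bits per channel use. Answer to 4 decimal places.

Binary symmetric channel: C = 1 − h₂(ε) where h₂ is the binary entropy function.
h₂(0.2625) = −0.2625·log₂0.2625 − 0.7375·log₂0.7375 = 0.8305.
C = 1 − 0.8305 = 0.1695 bits per channel use.

0.1695 bits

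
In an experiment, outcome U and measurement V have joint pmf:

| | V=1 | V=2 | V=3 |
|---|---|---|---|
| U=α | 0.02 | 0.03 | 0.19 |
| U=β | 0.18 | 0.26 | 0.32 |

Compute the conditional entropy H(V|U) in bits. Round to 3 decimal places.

1.401 bits

Chain rule: H(V|U) = H(U,V) − H(U).
Marginals: p(U) = (0.2400, 0.7600), p(V) = (0.2000, 0.2900, 0.5100).
H(U,V) = 2.1965 bits; H(U) = 0.7950 bits.
H(V|U) = 2.1965 − 0.7950 = 1.401 bits.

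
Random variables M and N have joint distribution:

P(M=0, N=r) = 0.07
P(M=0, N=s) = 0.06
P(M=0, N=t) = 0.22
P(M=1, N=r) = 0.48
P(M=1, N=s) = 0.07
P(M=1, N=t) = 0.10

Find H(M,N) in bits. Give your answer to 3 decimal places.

2.102 bits

H(M,N) = −Σ p(x,y)·log₂ p(x,y) over all 6 cells.
  cell (0,r): −0.07·log₂0.07 = 0.2686
  cell (0,s): −0.06·log₂0.06 = 0.2435
  cell (0,t): −0.22·log₂0.22 = 0.4806
  cell (1,r): −0.48·log₂0.48 = 0.5083
  cell (1,s): −0.07·log₂0.07 = 0.2686
  cell (1,t): −0.10·log₂0.10 = 0.3322
Sum = 2.102 bits.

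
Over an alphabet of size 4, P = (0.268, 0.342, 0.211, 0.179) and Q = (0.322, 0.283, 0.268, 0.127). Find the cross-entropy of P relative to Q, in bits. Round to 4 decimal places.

H(P,Q) = −Σ p·log₂ q.
  −0.268·log₂(0.322) = 0.43814
  −0.342·log₂(0.283) = 0.62283
  −0.211·log₂(0.268) = 0.40084
  −0.179·log₂(0.127) = 0.53290
H(P,Q) = 1.9947 bits.

1.9947 bits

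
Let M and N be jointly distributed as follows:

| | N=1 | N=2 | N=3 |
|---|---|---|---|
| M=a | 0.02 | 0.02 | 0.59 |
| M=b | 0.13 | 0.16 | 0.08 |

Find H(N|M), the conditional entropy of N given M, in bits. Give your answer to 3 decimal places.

0.821 bits

Chain rule: H(N|M) = H(M,N) − H(M).
Marginals: p(M) = (0.6300, 0.3700), p(N) = (0.1500, 0.1800, 0.6700).
H(M,N) = 1.7720 bits; H(M) = 0.9507 bits.
H(N|M) = 1.7720 − 0.9507 = 0.821 bits.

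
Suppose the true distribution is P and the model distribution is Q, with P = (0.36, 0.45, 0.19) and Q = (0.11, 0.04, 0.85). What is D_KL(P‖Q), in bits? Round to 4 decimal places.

1.7764 bits

D(P‖Q) = Σ p·log₂(p/q).
  0.36·log₂(0.36/0.11) = 0.61578
  0.45·log₂(0.45/0.04) = 1.57133
  0.19·log₂(0.19/0.85) = -0.41068
D(P‖Q) = 1.7764 bits.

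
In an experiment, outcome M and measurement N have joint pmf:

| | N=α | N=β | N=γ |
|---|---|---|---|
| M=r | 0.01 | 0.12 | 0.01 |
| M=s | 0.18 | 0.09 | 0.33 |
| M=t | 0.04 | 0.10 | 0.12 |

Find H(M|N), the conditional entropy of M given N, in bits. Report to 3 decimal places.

Chain rule: H(M|N) = H(M,N) − H(N).
Marginals: p(M) = (0.1400, 0.6000, 0.2600), p(N) = (0.2300, 0.3100, 0.4600).
H(M,N) = 2.6707 bits; H(N) = 1.5268 bits.
H(M|N) = 2.6707 − 1.5268 = 1.144 bits.

1.144 bits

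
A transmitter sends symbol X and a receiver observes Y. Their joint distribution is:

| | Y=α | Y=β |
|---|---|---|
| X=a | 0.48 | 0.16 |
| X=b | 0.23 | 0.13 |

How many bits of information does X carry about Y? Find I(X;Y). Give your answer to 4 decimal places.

0.0098 bits

Marginals: p(X) = (0.6400, 0.3600), p(Y) = (0.7100, 0.2900).
I(X;Y) = H(X) + H(Y) − H(X,Y).
H(X) = 0.9427, H(Y) = 0.8687, H(X,Y) = 1.8016.
I(X;Y) = 0.9427 + 0.8687 − 1.8016 = 0.0098 bits.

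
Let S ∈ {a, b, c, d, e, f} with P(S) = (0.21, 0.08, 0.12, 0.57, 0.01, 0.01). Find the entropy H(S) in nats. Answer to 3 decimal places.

1.197 nats

H(S) = −Σ p·ln p.
  −(0.21)·ln(0.21) = 0.3277
  −(0.08)·ln(0.08) = 0.2021
  −(0.12)·ln(0.12) = 0.2544
  −(0.57)·ln(0.57) = 0.3204
  −(0.01)·ln(0.01) = 0.0461
  −(0.01)·ln(0.01) = 0.0461
Sum: 0.3277 + 0.2021 + 0.2544 + 0.3204 + 0.0461 + 0.0461 = 1.197 nats.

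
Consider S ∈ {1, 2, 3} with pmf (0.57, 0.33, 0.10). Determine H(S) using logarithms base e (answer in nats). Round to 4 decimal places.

0.9165 nats

H(S) = −Σ p·ln p.
  −(0.57)·ln(0.57) = 0.32041
  −(0.33)·ln(0.33) = 0.36586
  −(0.10)·ln(0.10) = 0.23026
Sum: 0.32041 + 0.36586 + 0.23026 = 0.9165 nats.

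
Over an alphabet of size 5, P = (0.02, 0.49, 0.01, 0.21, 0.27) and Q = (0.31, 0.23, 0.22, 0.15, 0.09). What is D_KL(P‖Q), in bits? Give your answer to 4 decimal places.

0.9409 bits

D(P‖Q) = Σ p·log₂(p/q).
  0.02·log₂(0.02/0.31) = -0.07908
  0.49·log₂(0.49/0.23) = 0.53466
  0.01·log₂(0.01/0.22) = -0.04459
  0.21·log₂(0.21/0.15) = 0.10194
  0.27·log₂(0.27/0.09) = 0.42794
D(P‖Q) = 0.9409 bits.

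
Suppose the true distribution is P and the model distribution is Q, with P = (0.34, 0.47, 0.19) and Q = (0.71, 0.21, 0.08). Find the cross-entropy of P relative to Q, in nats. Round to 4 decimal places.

H(P,Q) = −Σ p·ln q.
  −0.34·ln(0.71) = 0.11645
  −0.47·ln(0.21) = 0.73350
  −0.19·ln(0.08) = 0.47989
H(P,Q) = 1.3298 nats.

1.3298 nats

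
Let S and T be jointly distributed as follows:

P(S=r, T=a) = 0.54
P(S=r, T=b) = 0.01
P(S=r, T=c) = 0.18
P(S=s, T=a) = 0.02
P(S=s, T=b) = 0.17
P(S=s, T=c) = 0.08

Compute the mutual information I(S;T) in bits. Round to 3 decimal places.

Marginals: p(S) = (0.7300, 0.2700), p(T) = (0.5600, 0.1800, 0.2600).
I(S;T) = Σ p(x,y)·log₂[p(x,y)/(p(x)p(y))].
  (r,a): 0.54·log₂(1.3209) = 0.2168
  (r,b): 0.01·log₂(0.0761) = -0.0372
  (r,c): 0.18·log₂(0.9484) = -0.0138
  (s,a): 0.02·log₂(0.1323) = -0.0584
  (s,b): 0.17·log₂(3.4979) = 0.3071
  (s,c): 0.08·log₂(1.1396) = 0.0151
Sum = 0.430 bits.

0.430 bits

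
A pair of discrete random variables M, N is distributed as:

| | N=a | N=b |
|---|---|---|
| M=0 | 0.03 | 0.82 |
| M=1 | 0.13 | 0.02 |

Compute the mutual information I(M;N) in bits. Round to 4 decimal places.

Marginals: p(M) = (0.8500, 0.1500), p(N) = (0.1600, 0.8400).
I(M;N) = Σ p(x,y)·log₂[p(x,y)/(p(x)p(y))].
  (0,a): 0.03·log₂(0.2206) = -0.06542
  (0,b): 0.82·log₂(1.1485) = 0.16375
  (1,a): 0.13·log₂(5.4167) = 0.31686
  (1,b): 0.02·log₂(0.1587) = -0.05311
Sum = 0.3621 bits.

0.3621 bits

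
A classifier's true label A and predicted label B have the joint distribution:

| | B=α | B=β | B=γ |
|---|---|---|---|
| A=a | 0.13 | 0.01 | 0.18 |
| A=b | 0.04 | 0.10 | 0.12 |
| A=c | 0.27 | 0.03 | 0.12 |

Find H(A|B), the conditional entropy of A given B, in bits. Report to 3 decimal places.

1.364 bits

Chain rule: H(A|B) = H(A,B) − H(B).
Marginals: p(A) = (0.3200, 0.2600, 0.4200), p(B) = (0.4400, 0.1400, 0.4200).
H(A,B) = 2.8083 bits; H(B) = 1.4439 bits.
H(A|B) = 2.8083 − 1.4439 = 1.364 bits.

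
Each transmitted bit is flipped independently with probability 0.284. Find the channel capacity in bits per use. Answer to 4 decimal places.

0.1392 bits

Binary symmetric channel: C = 1 − h₂(ε) where h₂ is the binary entropy function.
h₂(0.284) = −0.284·log₂0.284 − 0.716·log₂0.716 = 0.8608.
C = 1 − 0.8608 = 0.1392 bits per channel use.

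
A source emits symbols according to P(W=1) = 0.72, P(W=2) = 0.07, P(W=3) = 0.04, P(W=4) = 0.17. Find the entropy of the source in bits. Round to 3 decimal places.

1.230 bits

H(W) = −Σ p·log₂ p.
  −(0.72)·log₂(0.72) = 0.3412
  −(0.07)·log₂(0.07) = 0.2686
  −(0.04)·log₂(0.04) = 0.1858
  −(0.17)·log₂(0.17) = 0.4346
Sum: 0.3412 + 0.2686 + 0.1858 + 0.4346 = 1.230 bits.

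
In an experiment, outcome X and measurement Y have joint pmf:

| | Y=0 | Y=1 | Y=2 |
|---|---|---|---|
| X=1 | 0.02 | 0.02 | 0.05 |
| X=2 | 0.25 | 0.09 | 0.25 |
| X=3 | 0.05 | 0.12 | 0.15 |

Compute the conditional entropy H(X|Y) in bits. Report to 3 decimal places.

1.216 bits

Marginals: p(X) = (0.0900, 0.5900, 0.3200), p(Y) = (0.3200, 0.2300, 0.4500).
H(X|Y) = Σ p(Y) · H(X|Y=·).
  Y=0: p=0.3200, H(X|Y=0) = 0.9467
  Y=1: p=0.2300, H(X|Y=1) = 1.3258
  Y=2: p=0.4500, H(X|Y=2) = 1.3516
Weighted sum = 1.216 bits.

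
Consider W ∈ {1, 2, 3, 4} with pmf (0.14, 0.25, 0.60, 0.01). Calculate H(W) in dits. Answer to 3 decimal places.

H(W) = −Σ p·log₁₀ p.
  −(0.14)·log₁₀(0.14) = 0.1195
  −(0.25)·log₁₀(0.25) = 0.1505
  −(0.60)·log₁₀(0.60) = 0.1331
  −(0.01)·log₁₀(0.01) = 0.0200
Sum: 0.1195 + 0.1505 + 0.1331 + 0.0200 = 0.423 dits.

0.423 dits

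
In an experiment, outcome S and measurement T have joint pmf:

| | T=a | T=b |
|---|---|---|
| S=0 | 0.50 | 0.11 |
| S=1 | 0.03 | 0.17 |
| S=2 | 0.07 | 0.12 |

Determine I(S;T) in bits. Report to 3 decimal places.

Marginals: p(S) = (0.6100, 0.2000, 0.1900), p(T) = (0.6000, 0.4000).
I(S;T) = H(S) + H(T) − H(S,T).
H(S) = 1.3546, H(T) = 0.9710, H(S,T) = 2.0723.
I(S;T) = 1.3546 + 0.9710 − 2.0723 = 0.253 bits.

0.253 bits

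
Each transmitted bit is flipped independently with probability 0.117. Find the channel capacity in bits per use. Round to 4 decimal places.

0.4793 bits

Binary symmetric channel: C = 1 − h₂(ε) where h₂ is the binary entropy function.
h₂(0.117) = −0.117·log₂0.117 − 0.883·log₂0.883 = 0.5207.
C = 1 − 0.5207 = 0.4793 bits per channel use.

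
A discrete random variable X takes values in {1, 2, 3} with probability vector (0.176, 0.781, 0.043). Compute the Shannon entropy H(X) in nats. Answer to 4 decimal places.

0.6341 nats

H(X) = −Σ p·ln p.
  −(0.176)·ln(0.176) = 0.30576
  −(0.781)·ln(0.781) = 0.19305
  −(0.043)·ln(0.043) = 0.13530
Sum: 0.30576 + 0.19305 + 0.13530 = 0.6341 nats.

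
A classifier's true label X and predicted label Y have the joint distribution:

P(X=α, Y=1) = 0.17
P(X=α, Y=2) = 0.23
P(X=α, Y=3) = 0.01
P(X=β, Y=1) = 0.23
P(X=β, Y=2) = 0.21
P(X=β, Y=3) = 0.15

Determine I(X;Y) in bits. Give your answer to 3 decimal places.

0.090 bits

Marginals: p(X) = (0.4100, 0.5900), p(Y) = (0.4000, 0.4400, 0.1600).
I(X;Y) = Σ p(x,y)·log₂[p(x,y)/(p(x)p(y))].
  (α,1): 0.17·log₂(1.0366) = 0.0088
  (α,2): 0.23·log₂(1.2749) = 0.0806
  (α,3): 0.01·log₂(0.1524) = -0.0271
  (β,1): 0.23·log₂(0.9746) = -0.0085
  (β,2): 0.21·log₂(0.8089) = -0.0642
  (β,3): 0.15·log₂(1.5890) = 0.1002
Sum = 0.090 bits.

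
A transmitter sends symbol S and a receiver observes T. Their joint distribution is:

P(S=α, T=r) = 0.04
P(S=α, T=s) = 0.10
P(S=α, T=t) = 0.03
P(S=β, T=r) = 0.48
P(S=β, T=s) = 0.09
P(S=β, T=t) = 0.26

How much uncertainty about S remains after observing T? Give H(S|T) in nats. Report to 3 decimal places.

Chain rule: H(S|T) = H(S,T) − H(T).
Marginals: p(S) = (0.1700, 0.8300), p(T) = (0.5200, 0.1900, 0.2900).
H(S,T) = 1.3835 nats; H(T) = 1.0146 nats.
H(S|T) = 1.3835 − 1.0146 = 0.369 nats.

0.369 nats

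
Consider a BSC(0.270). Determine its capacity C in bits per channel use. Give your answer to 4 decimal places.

Binary symmetric channel: C = 1 − h₂(ε) where h₂ is the binary entropy function.
h₂(0.270) = −0.270·log₂0.270 − 0.730·log₂0.730 = 0.8415.
C = 1 − 0.8415 = 0.1585 bits per channel use.

0.1585 bits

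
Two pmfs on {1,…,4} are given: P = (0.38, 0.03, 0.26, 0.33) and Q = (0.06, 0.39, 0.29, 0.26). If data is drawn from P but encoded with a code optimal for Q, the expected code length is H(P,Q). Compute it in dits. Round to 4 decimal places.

H(P,Q) = −Σ p·log₁₀ q.
  −0.38·log₁₀(0.06) = 0.46430
  −0.03·log₁₀(0.39) = 0.01227
  −0.26·log₁₀(0.29) = 0.13978
  −0.33·log₁₀(0.26) = 0.19306
H(P,Q) = 0.8094 dits.

0.8094 dits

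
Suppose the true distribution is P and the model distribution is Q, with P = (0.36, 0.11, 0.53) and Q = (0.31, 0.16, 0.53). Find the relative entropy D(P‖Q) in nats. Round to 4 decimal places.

0.0126 nats

D(P‖Q) = Σ p·ln(p/q).
  0.36·ln(0.36/0.31) = 0.05383
  0.11·ln(0.11/0.16) = -0.04122
  0.53·ln(0.53/0.53) = 0.00000
D(P‖Q) = 0.0126 nats.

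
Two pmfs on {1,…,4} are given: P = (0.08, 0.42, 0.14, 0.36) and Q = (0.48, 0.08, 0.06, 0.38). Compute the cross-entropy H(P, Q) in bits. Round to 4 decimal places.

H(P,Q) = −Σ p·log₂ q.
  −0.08·log₂(0.48) = 0.08471
  −0.42·log₂(0.08) = 1.53042
  −0.14·log₂(0.06) = 0.56825
  −0.36·log₂(0.38) = 0.50253
H(P,Q) = 2.6859 bits.

2.6859 bits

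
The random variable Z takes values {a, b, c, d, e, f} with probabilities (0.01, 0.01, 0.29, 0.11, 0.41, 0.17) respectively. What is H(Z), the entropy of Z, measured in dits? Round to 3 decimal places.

0.591 dits

H(Z) = −Σ p·log₁₀ p.
  −(0.01)·log₁₀(0.01) = 0.0200
  −(0.01)·log₁₀(0.01) = 0.0200
  −(0.29)·log₁₀(0.29) = 0.1559
  −(0.11)·log₁₀(0.11) = 0.1054
  −(0.41)·log₁₀(0.41) = 0.1588
  −(0.17)·log₁₀(0.17) = 0.1308
Sum: 0.0200 + 0.0200 + 0.1559 + 0.1054 + 0.1588 + 0.1308 = 0.591 dits.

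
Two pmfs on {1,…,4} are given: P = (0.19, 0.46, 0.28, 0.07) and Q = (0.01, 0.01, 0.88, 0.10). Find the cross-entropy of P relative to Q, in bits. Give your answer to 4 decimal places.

4.6027 bits

H(P,Q) = −Σ p·log₂ q.
  −0.19·log₂(0.01) = 1.26233
  −0.46·log₂(0.01) = 3.05617
  −0.28·log₂(0.88) = 0.05164
  −0.07·log₂(0.10) = 0.23253
H(P,Q) = 4.6027 bits.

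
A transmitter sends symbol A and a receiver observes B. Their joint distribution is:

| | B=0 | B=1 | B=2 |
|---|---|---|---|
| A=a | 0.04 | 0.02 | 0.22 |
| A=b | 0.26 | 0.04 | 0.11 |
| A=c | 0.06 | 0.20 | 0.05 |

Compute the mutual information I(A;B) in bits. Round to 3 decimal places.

0.387 bits

Marginals: p(A) = (0.2800, 0.4100, 0.3100), p(B) = (0.3600, 0.2600, 0.3800).
I(A;B) = H(A) + H(B) − H(A,B).
H(A) = 1.5654, H(B) = 1.5664, H(A,B) = 2.7445.
I(A;B) = 1.5654 + 1.5664 − 2.7445 = 0.387 bits.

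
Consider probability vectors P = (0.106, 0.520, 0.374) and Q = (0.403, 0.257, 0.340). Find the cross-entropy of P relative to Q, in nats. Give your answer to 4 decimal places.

H(P,Q) = −Σ p·ln q.
  −0.106·ln(0.403) = 0.09633
  −0.520·ln(0.257) = 0.70651
  −0.374·ln(0.340) = 0.40347
H(P,Q) = 1.2063 nats.

1.2063 nats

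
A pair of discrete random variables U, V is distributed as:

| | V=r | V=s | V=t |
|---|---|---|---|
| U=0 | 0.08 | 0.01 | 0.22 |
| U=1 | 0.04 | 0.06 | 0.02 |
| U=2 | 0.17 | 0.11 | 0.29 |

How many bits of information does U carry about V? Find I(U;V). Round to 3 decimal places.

Marginals: p(U) = (0.3100, 0.1200, 0.5700), p(V) = (0.2900, 0.1800, 0.5300).
I(U;V) = Σ p(x,y)·log₂[p(x,y)/(p(x)p(y))].
  (0,r): 0.08·log₂(0.8899) = -0.0135
  (0,s): 0.01·log₂(0.1792) = -0.0248
  (0,t): 0.22·log₂(1.3390) = 0.0927
  (1,r): 0.04·log₂(1.1494) = 0.0080
  (1,s): 0.06·log₂(2.7778) = 0.0884
  (1,t): 0.02·log₂(0.3145) = -0.0334
  (2,r): 0.17·log₂(1.0284) = 0.0069
  (2,s): 0.11·log₂(1.0721) = 0.0111
  (2,t): 0.29·log₂(0.9599) = -0.0171
Sum = 0.118 bits.

0.118 bits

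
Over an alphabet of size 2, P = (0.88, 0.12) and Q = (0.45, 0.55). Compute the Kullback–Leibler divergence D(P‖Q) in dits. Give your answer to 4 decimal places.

D(P‖Q) = Σ p·log₁₀(p/q).
  0.88·log₁₀(0.88/0.45) = 0.25632
  0.12·log₁₀(0.12/0.55) = -0.07934
D(P‖Q) = 0.1770 dits.

0.1770 dits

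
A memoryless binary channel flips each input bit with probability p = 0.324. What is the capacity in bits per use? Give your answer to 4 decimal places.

0.0913 bits

Binary symmetric channel: C = 1 − h₂(ε) where h₂ is the binary entropy function.
h₂(0.324) = −0.324·log₂0.324 − 0.676·log₂0.676 = 0.9087.
C = 1 − 0.9087 = 0.0913 bits per channel use.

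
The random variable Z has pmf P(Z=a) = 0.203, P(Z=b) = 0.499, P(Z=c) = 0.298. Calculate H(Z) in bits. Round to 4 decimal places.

1.4879 bits

H(Z) = −Σ p·log₂ p.
  −(0.203)·log₂(0.203) = 0.46699
  −(0.499)·log₂(0.499) = 0.50044
  −(0.298)·log₂(0.298) = 0.52049
Sum: 0.46699 + 0.50044 + 0.52049 = 1.4879 bits.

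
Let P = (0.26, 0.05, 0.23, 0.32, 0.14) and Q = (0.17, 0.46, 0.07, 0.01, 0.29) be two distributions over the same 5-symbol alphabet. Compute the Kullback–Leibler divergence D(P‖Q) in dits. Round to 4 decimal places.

0.5560 dits

D(P‖Q) = Σ p·log₁₀(p/q).
  0.26·log₁₀(0.26/0.17) = 0.04798
  0.05·log₁₀(0.05/0.46) = -0.04819
  0.23·log₁₀(0.23/0.07) = 0.11882
  0.32·log₁₀(0.32/0.01) = 0.48165
  0.14·log₁₀(0.14/0.29) = -0.04428
D(P‖Q) = 0.5560 dits.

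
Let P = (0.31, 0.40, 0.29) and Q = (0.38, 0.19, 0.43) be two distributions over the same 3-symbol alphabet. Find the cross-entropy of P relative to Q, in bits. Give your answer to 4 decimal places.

H(P,Q) = −Σ p·log₂ q.
  −0.31·log₂(0.38) = 0.43274
  −0.40·log₂(0.19) = 0.95837
  −0.29·log₂(0.43) = 0.35310
H(P,Q) = 1.7442 bits.

1.7442 bits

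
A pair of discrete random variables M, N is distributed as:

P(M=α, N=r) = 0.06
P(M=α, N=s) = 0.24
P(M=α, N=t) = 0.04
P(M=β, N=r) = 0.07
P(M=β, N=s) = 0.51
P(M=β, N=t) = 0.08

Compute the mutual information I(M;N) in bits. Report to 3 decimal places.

0.007 bits

Marginals: p(M) = (0.3400, 0.6600), p(N) = (0.1300, 0.7500, 0.1200).
I(M;N) = H(M) + H(N) − H(M,N).
H(M) = 0.9248, H(N) = 1.0610, H(M,N) = 1.9789.
I(M;N) = 0.9248 + 1.0610 − 1.9789 = 0.007 bits.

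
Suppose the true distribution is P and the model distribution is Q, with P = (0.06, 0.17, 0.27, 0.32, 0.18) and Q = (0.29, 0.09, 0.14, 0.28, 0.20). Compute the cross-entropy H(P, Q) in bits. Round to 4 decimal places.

2.4692 bits

H(P,Q) = −Σ p·log₂ q.
  −0.06·log₂(0.29) = 0.10715
  −0.17·log₂(0.09) = 0.59057
  −0.27·log₂(0.14) = 0.76586
  −0.32·log₂(0.28) = 0.58768
  −0.18·log₂(0.20) = 0.41795
H(P,Q) = 2.4692 bits.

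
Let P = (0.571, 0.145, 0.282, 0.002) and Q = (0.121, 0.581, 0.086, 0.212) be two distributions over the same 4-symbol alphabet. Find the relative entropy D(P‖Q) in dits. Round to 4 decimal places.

0.4388 dits

D(P‖Q) = Σ p·log₁₀(p/q).
  0.571·log₁₀(0.571/0.121) = 0.38477
  0.145·log₁₀(0.145/0.581) = -0.08741
  0.282·log₁₀(0.282/0.086) = 0.14544
  0.002·log₁₀(0.002/0.212) = -0.00405
D(P‖Q) = 0.4388 dits.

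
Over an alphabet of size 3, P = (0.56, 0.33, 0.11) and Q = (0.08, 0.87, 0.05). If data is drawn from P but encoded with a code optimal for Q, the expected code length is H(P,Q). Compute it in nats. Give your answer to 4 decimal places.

H(P,Q) = −Σ p·ln q.
  −0.56·ln(0.08) = 1.41441
  −0.33·ln(0.87) = 0.04596
  −0.11·ln(0.05) = 0.32953
H(P,Q) = 1.7899 nats.

1.7899 nats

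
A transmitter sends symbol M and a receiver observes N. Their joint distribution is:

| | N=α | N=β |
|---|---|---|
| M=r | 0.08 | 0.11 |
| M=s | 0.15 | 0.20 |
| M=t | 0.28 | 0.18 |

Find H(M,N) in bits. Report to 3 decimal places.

2.476 bits

H(M,N) = −Σ p(x,y)·log₂ p(x,y) over all 6 cells.
  cell (r,α): −0.08·log₂0.08 = 0.2915
  cell (r,β): −0.11·log₂0.11 = 0.3503
  cell (s,α): −0.15·log₂0.15 = 0.4105
  cell (s,β): −0.20·log₂0.20 = 0.4644
  cell (t,α): −0.28·log₂0.28 = 0.5142
  cell (t,β): −0.18·log₂0.18 = 0.4453
Sum = 2.476 bits.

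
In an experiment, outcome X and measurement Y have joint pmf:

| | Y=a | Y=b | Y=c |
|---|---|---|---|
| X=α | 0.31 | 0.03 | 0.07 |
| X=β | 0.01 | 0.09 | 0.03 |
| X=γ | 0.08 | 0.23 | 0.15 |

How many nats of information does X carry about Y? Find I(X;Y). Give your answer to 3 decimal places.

Marginals: p(X) = (0.4100, 0.1300, 0.4600), p(Y) = (0.4000, 0.3500, 0.2500).
I(X;Y) = Σ p(x,y)·ln[p(x,y)/(p(x)p(y))].
  (α,a): 0.31·ln(1.8902) = 0.1974
  (α,b): 0.03·ln(0.2091) = -0.0470
  (α,c): 0.07·ln(0.6829) = -0.0267
  (β,a): 0.01·ln(0.1923) = -0.0165
  (β,b): 0.09·ln(1.9780) = 0.0614
  (β,c): 0.03·ln(0.9231) = -0.0024
  (γ,a): 0.08·ln(0.4348) = -0.0666
  (γ,b): 0.23·ln(1.4286) = 0.0820
  (γ,c): 0.15·ln(1.3043) = 0.0399
Sum = 0.221 nats.

0.221 nats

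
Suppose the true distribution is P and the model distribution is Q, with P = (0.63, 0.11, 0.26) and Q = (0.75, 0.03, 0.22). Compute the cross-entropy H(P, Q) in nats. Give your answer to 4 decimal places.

0.9606 nats

H(P,Q) = −Σ p·ln q.
  −0.63·ln(0.75) = 0.18124
  −0.11·ln(0.03) = 0.38572
  −0.26·ln(0.22) = 0.39367
H(P,Q) = 0.9606 nats.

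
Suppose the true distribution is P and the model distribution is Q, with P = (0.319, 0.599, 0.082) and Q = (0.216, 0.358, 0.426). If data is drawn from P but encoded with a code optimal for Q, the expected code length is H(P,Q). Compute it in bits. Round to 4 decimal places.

1.6939 bits

H(P,Q) = −Σ p·log₂ q.
  −0.319·log₂(0.216) = 0.70528
  −0.599·log₂(0.358) = 0.88770
  −0.082·log₂(0.426) = 0.10095
H(P,Q) = 1.6939 bits.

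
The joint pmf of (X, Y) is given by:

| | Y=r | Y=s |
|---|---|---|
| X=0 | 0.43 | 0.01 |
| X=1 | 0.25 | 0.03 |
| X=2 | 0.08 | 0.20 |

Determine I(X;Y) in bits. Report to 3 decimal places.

Marginals: p(X) = (0.4400, 0.2800, 0.2800), p(Y) = (0.7600, 0.2400).
I(X;Y) = H(X) + H(Y) − H(X,Y).
H(X) = 1.5496, H(Y) = 0.7950, H(X,Y) = 1.9977.
I(X;Y) = 1.5496 + 0.7950 − 1.9977 = 0.347 bits.

0.347 bits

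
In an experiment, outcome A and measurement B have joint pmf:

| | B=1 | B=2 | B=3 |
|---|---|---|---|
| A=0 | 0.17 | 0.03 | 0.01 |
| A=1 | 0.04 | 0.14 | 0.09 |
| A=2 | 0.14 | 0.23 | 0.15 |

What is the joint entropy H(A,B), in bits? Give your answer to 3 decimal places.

H(A,B) = −Σ p(x,y)·log₂ p(x,y) over all 9 cells.
  cell (0,1): −0.17·log₂0.17 = 0.4346
  cell (0,2): −0.03·log₂0.03 = 0.1518
  cell (0,3): −0.01·log₂0.01 = 0.0664
  cell (1,1): −0.04·log₂0.04 = 0.1858
  cell (1,2): −0.14·log₂0.14 = 0.3971
  cell (1,3): −0.09·log₂0.09 = 0.3127
  cell (2,1): −0.14·log₂0.14 = 0.3971
  cell (2,2): −0.23·log₂0.23 = 0.4877
  cell (2,3): −0.15·log₂0.15 = 0.4105
Sum = 2.844 bits.

2.844 bits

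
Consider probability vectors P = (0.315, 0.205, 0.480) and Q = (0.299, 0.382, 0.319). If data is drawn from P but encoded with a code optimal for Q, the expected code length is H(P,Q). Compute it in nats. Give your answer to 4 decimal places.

1.1260 nats

H(P,Q) = −Σ p·ln q.
  −0.315·ln(0.299) = 0.38030
  −0.205·ln(0.382) = 0.19728
  −0.480·ln(0.319) = 0.54843
H(P,Q) = 1.1260 nats.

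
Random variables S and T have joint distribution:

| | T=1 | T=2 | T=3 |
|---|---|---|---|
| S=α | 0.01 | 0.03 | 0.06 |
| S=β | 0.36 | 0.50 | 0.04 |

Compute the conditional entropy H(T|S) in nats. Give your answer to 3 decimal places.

0.838 nats

Marginals: p(S) = (0.1000, 0.9000), p(T) = (0.3700, 0.5300, 0.1000).
H(T|S) = Σ p(S) · H(T|S=·).
  S=α: p=0.1000, H(T|S=α) = 0.8979
  S=β: p=0.9000, H(T|S=β) = 0.8314
Weighted sum = 0.838 nats.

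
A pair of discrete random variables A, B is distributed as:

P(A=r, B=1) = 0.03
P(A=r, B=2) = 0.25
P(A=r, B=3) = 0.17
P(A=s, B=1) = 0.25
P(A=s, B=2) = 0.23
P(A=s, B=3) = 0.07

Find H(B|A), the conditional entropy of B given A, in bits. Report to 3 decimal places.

Chain rule: H(B|A) = H(A,B) − H(A).
Marginals: p(A) = (0.4500, 0.5500), p(B) = (0.2800, 0.4800, 0.2400).
H(A,B) = 2.3426 bits; H(A) = 0.9928 bits.
H(B|A) = 2.3426 − 0.9928 = 1.350 bits.

1.350 bits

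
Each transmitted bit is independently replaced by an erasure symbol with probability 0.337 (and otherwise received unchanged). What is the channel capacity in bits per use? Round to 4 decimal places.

0.6630 bits

Binary erasure channel: capacity C = 1 − ε.
C = 1 − 0.337 = 0.6630 bits per channel use.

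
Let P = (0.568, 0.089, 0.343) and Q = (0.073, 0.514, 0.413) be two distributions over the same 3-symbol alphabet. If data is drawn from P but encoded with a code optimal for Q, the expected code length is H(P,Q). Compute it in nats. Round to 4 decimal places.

1.8492 nats

H(P,Q) = −Σ p·ln q.
  −0.568·ln(0.073) = 1.48662
  −0.089·ln(0.514) = 0.05923
  −0.343·ln(0.413) = 0.30332
H(P,Q) = 1.8492 nats.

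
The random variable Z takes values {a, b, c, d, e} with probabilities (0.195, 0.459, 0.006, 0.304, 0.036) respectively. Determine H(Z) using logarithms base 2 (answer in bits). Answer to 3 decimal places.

1.715 bits

H(Z) = −Σ p·log₂ p.
  −(0.195)·log₂(0.195) = 0.4599
  −(0.459)·log₂(0.459) = 0.5157
  −(0.006)·log₂(0.006) = 0.0443
  −(0.304)·log₂(0.304) = 0.5222
  −(0.036)·log₂(0.036) = 0.1727
Sum: 0.4599 + 0.5157 + 0.0443 + 0.5222 + 0.1727 = 1.715 bits.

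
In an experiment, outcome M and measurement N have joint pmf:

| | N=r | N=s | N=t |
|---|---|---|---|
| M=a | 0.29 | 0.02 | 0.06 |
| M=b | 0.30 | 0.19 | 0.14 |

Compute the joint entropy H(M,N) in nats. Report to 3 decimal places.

1.558 nats

H(M,N) = −Σ p(x,y)·ln p(x,y) over all 6 cells.
  cell (a,r): −0.29·ln0.29 = 0.3590
  cell (a,s): −0.02·ln0.02 = 0.0782
  cell (a,t): −0.06·ln0.06 = 0.1688
  cell (b,r): −0.30·ln0.30 = 0.3612
  cell (b,s): −0.19·ln0.19 = 0.3155
  cell (b,t): −0.14·ln0.14 = 0.2753
Sum = 1.558 nats.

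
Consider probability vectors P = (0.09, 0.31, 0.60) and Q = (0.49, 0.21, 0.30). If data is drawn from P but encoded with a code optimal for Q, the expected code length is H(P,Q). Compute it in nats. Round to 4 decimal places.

1.2704 nats

H(P,Q) = −Σ p·ln q.
  −0.09·ln(0.49) = 0.06420
  −0.31·ln(0.21) = 0.48380
  −0.60·ln(0.30) = 0.72238
H(P,Q) = 1.2704 nats.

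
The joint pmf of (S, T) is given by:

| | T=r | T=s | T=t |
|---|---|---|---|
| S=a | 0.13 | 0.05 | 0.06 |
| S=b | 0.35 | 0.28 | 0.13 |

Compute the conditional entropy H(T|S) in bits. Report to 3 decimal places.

Marginals: p(S) = (0.2400, 0.7600), p(T) = (0.4800, 0.3300, 0.1900).
H(T|S) = Σ p(S) · H(T|S=·).
  S=a: p=0.2400, H(T|S=a) = 1.4506
  S=b: p=0.7600, H(T|S=b) = 1.4817
Weighted sum = 1.474 bits.

1.474 bits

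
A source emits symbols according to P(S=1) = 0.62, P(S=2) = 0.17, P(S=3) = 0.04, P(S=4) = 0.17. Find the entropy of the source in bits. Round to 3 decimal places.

1.483 bits

H(S) = −Σ p·log₂ p.
  −(0.62)·log₂(0.62) = 0.4276
  −(0.17)·log₂(0.17) = 0.4346
  −(0.04)·log₂(0.04) = 0.1858
  −(0.17)·log₂(0.17) = 0.4346
Sum: 0.4276 + 0.4346 + 0.1858 + 0.4346 = 1.483 bits.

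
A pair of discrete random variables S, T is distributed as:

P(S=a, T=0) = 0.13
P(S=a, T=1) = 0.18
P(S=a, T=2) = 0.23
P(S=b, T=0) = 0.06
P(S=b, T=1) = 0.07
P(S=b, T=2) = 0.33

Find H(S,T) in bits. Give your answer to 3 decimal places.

2.356 bits

H(S,T) = −Σ p(x,y)·log₂ p(x,y) over all 6 cells.
  cell (a,0): −0.13·log₂0.13 = 0.3826
  cell (a,1): −0.18·log₂0.18 = 0.4453
  cell (a,2): −0.23·log₂0.23 = 0.4877
  cell (b,0): −0.06·log₂0.06 = 0.2435
  cell (b,1): −0.07·log₂0.07 = 0.2686
  cell (b,2): −0.33·log₂0.33 = 0.5278
Sum = 2.356 bits.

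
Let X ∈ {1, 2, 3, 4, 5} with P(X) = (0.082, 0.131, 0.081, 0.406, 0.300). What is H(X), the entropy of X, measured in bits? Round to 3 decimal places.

2.023 bits

H(X) = −Σ p·log₂ p.
  −(0.082)·log₂(0.082) = 0.2959
  −(0.131)·log₂(0.131) = 0.3841
  −(0.081)·log₂(0.081) = 0.2937
  −(0.406)·log₂(0.406) = 0.5280
  −(0.300)·log₂(0.300) = 0.5211
Sum: 0.2959 + 0.3841 + 0.2937 + 0.5280 + 0.5211 = 2.023 bits.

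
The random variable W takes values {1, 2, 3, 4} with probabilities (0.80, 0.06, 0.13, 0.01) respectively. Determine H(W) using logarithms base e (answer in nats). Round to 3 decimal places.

0.659 nats

H(W) = −Σ p·ln p.
  −(0.80)·ln(0.80) = 0.1785
  −(0.06)·ln(0.06) = 0.1688
  −(0.13)·ln(0.13) = 0.2652
  −(0.01)·ln(0.01) = 0.0461
Sum: 0.1785 + 0.1688 + 0.2652 + 0.0461 = 0.659 nats.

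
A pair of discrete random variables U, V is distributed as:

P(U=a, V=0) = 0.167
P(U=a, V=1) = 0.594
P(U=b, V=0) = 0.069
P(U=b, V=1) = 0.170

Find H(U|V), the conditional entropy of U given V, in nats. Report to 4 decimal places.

Marginals: p(U) = (0.7610, 0.2390), p(V) = (0.2360, 0.7640).
H(U|V) = Σ p(V) · H(U|V=·).
  V=0: p=0.2360, H(U|V=0) = 0.6043
  V=1: p=0.7640, H(U|V=1) = 0.5301
Weighted sum = 0.5476 nats.

0.5476 nats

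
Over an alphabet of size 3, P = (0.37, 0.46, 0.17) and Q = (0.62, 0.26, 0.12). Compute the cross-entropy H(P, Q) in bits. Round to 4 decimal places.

H(P,Q) = −Σ p·log₂ q.
  −0.37·log₂(0.62) = 0.25517
  −0.46·log₂(0.26) = 0.89397
  −0.17·log₂(0.12) = 0.52001
H(P,Q) = 1.6692 bits.

1.6692 bits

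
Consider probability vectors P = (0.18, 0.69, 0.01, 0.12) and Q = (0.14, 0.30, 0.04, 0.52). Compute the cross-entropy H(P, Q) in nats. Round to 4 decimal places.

1.2953 nats

H(P,Q) = −Σ p·ln q.
  −0.18·ln(0.14) = 0.35390
  −0.69·ln(0.30) = 0.83074
  −0.01·ln(0.04) = 0.03219
  −0.12·ln(0.52) = 0.07847
H(P,Q) = 1.2953 nats.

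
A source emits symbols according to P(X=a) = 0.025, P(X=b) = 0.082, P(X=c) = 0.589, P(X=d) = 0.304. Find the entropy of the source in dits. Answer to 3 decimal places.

H(X) = −Σ p·log₁₀ p.
  −(0.025)·log₁₀(0.025) = 0.0401
  −(0.082)·log₁₀(0.082) = 0.0891
  −(0.589)·log₁₀(0.589) = 0.1354
  −(0.304)·log₁₀(0.304) = 0.1572
Sum: 0.0401 + 0.0891 + 0.1354 + 0.1572 = 0.422 dits.

0.422 dits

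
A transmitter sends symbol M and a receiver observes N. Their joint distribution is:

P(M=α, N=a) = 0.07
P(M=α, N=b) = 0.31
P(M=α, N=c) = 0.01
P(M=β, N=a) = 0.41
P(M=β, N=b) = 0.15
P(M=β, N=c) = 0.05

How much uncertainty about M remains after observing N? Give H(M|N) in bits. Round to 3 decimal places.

0.746 bits

Chain rule: H(M|N) = H(M,N) − H(N).
Marginals: p(M) = (0.3900, 0.6100), p(N) = (0.4800, 0.4600, 0.0600).
H(M,N) = 2.0128 bits; H(N) = 1.2671 bits.
H(M|N) = 2.0128 − 1.2671 = 0.746 bits.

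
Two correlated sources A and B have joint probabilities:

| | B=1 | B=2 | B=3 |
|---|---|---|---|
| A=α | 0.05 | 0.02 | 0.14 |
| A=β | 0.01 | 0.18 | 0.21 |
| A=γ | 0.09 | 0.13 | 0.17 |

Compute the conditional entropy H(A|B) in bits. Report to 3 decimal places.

1.412 bits

Marginals: p(A) = (0.2100, 0.4000, 0.3900), p(B) = (0.1500, 0.3300, 0.5200).
H(A|B) = Σ p(B) · H(A|B=·).
  B=1: p=0.1500, H(A|B=1) = 1.2310
  B=2: p=0.3300, H(A|B=2) = 1.2515
  B=3: p=0.5200, H(A|B=3) = 1.5653
Weighted sum = 1.412 bits.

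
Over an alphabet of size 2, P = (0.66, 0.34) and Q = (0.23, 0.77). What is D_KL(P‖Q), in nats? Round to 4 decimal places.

D(P‖Q) = Σ p·ln(p/q).
  0.66·ln(0.66/0.23) = 0.69575
  0.34·ln(0.34/0.77) = -0.27793
D(P‖Q) = 0.4178 nats.

0.4178 nats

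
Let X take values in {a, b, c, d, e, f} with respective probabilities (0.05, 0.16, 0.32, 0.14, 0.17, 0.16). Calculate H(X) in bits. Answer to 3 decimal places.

2.420 bits

H(X) = −Σ p·log₂ p.
  −(0.05)·log₂(0.05) = 0.2161
  −(0.16)·log₂(0.16) = 0.4230
  −(0.32)·log₂(0.32) = 0.5260
  −(0.14)·log₂(0.14) = 0.3971
  −(0.17)·log₂(0.17) = 0.4346
  −(0.16)·log₂(0.16) = 0.4230
Sum: 0.2161 + 0.4230 + 0.5260 + 0.3971 + 0.4346 + 0.4230 = 2.420 bits.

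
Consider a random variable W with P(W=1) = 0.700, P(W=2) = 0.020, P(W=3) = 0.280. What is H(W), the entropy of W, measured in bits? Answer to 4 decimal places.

0.9873 bits

H(W) = −Σ p·log₂ p.
  −(0.700)·log₂(0.700) = 0.36020
  −(0.020)·log₂(0.020) = 0.11288
  −(0.280)·log₂(0.280) = 0.51422
Sum: 0.36020 + 0.11288 + 0.51422 = 0.9873 bits.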